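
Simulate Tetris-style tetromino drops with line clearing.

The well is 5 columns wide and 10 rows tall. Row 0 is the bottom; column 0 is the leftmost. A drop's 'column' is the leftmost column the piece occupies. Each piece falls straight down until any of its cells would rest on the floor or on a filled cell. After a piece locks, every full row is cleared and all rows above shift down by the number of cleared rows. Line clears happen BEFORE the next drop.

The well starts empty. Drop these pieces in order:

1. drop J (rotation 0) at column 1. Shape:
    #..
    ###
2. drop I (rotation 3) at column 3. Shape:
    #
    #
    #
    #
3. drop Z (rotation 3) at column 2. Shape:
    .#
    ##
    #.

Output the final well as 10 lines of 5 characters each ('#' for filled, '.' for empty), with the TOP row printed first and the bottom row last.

Answer: .....
.....
.....
...#.
..##.
..##.
...#.
...#.
.#.#.
.###.

Derivation:
Drop 1: J rot0 at col 1 lands with bottom-row=0; cleared 0 line(s) (total 0); column heights now [0 2 1 1 0], max=2
Drop 2: I rot3 at col 3 lands with bottom-row=1; cleared 0 line(s) (total 0); column heights now [0 2 1 5 0], max=5
Drop 3: Z rot3 at col 2 lands with bottom-row=4; cleared 0 line(s) (total 0); column heights now [0 2 6 7 0], max=7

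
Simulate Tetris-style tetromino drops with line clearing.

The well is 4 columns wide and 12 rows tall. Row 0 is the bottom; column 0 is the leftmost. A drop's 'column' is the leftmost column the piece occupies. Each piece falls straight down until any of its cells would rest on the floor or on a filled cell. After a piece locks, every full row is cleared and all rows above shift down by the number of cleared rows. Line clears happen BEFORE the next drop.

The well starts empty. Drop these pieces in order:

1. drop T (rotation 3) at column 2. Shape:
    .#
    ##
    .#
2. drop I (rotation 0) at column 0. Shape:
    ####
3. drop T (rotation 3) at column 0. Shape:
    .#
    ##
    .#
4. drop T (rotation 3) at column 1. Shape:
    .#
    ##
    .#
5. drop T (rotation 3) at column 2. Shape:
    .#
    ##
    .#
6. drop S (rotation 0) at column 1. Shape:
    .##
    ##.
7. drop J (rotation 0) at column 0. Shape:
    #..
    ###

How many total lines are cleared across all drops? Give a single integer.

Answer: 2

Derivation:
Drop 1: T rot3 at col 2 lands with bottom-row=0; cleared 0 line(s) (total 0); column heights now [0 0 2 3], max=3
Drop 2: I rot0 at col 0 lands with bottom-row=3; cleared 1 line(s) (total 1); column heights now [0 0 2 3], max=3
Drop 3: T rot3 at col 0 lands with bottom-row=0; cleared 1 line(s) (total 2); column heights now [0 2 0 2], max=2
Drop 4: T rot3 at col 1 lands with bottom-row=1; cleared 0 line(s) (total 2); column heights now [0 3 4 2], max=4
Drop 5: T rot3 at col 2 lands with bottom-row=3; cleared 0 line(s) (total 2); column heights now [0 3 5 6], max=6
Drop 6: S rot0 at col 1 lands with bottom-row=5; cleared 0 line(s) (total 2); column heights now [0 6 7 7], max=7
Drop 7: J rot0 at col 0 lands with bottom-row=7; cleared 0 line(s) (total 2); column heights now [9 8 8 7], max=9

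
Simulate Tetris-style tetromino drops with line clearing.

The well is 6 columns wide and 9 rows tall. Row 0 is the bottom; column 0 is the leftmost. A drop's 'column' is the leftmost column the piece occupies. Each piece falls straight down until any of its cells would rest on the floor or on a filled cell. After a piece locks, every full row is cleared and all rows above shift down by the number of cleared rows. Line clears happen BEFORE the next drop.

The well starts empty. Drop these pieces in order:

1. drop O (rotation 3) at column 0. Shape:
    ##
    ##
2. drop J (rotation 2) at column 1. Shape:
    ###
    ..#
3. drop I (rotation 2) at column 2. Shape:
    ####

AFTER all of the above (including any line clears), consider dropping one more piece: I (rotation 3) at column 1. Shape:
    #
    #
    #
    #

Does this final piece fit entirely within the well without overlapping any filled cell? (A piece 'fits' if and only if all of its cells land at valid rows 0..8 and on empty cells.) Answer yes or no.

Drop 1: O rot3 at col 0 lands with bottom-row=0; cleared 0 line(s) (total 0); column heights now [2 2 0 0 0 0], max=2
Drop 2: J rot2 at col 1 lands with bottom-row=1; cleared 0 line(s) (total 0); column heights now [2 3 3 3 0 0], max=3
Drop 3: I rot2 at col 2 lands with bottom-row=3; cleared 0 line(s) (total 0); column heights now [2 3 4 4 4 4], max=4
Test piece I rot3 at col 1 (width 1): heights before test = [2 3 4 4 4 4]; fits = True

Answer: yes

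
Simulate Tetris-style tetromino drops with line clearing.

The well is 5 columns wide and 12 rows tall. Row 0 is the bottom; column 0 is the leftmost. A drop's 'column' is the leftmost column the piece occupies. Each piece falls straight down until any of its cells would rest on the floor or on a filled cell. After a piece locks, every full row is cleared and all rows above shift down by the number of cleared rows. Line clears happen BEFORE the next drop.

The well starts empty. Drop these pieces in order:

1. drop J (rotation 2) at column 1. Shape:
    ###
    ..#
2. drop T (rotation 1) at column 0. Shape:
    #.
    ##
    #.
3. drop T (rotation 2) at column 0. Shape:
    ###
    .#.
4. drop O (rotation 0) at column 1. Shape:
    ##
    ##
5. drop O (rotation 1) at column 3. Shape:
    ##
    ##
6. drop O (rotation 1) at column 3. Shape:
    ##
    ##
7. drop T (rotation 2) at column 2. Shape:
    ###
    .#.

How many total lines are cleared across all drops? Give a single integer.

Answer: 1

Derivation:
Drop 1: J rot2 at col 1 lands with bottom-row=0; cleared 0 line(s) (total 0); column heights now [0 2 2 2 0], max=2
Drop 2: T rot1 at col 0 lands with bottom-row=1; cleared 0 line(s) (total 0); column heights now [4 3 2 2 0], max=4
Drop 3: T rot2 at col 0 lands with bottom-row=3; cleared 0 line(s) (total 0); column heights now [5 5 5 2 0], max=5
Drop 4: O rot0 at col 1 lands with bottom-row=5; cleared 0 line(s) (total 0); column heights now [5 7 7 2 0], max=7
Drop 5: O rot1 at col 3 lands with bottom-row=2; cleared 0 line(s) (total 0); column heights now [5 7 7 4 4], max=7
Drop 6: O rot1 at col 3 lands with bottom-row=4; cleared 1 line(s) (total 1); column heights now [4 6 6 5 5], max=6
Drop 7: T rot2 at col 2 lands with bottom-row=5; cleared 0 line(s) (total 1); column heights now [4 6 7 7 7], max=7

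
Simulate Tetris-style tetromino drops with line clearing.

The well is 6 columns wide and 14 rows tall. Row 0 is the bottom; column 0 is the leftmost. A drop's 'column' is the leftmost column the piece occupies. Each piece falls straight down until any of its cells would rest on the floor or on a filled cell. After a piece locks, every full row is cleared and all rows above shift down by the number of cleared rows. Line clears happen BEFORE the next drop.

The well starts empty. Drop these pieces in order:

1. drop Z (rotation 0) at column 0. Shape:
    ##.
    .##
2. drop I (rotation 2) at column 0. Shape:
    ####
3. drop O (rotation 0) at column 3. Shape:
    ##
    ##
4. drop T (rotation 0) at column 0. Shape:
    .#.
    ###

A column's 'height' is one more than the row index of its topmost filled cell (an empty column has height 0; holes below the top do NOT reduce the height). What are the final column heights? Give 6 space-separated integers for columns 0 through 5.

Drop 1: Z rot0 at col 0 lands with bottom-row=0; cleared 0 line(s) (total 0); column heights now [2 2 1 0 0 0], max=2
Drop 2: I rot2 at col 0 lands with bottom-row=2; cleared 0 line(s) (total 0); column heights now [3 3 3 3 0 0], max=3
Drop 3: O rot0 at col 3 lands with bottom-row=3; cleared 0 line(s) (total 0); column heights now [3 3 3 5 5 0], max=5
Drop 4: T rot0 at col 0 lands with bottom-row=3; cleared 0 line(s) (total 0); column heights now [4 5 4 5 5 0], max=5

Answer: 4 5 4 5 5 0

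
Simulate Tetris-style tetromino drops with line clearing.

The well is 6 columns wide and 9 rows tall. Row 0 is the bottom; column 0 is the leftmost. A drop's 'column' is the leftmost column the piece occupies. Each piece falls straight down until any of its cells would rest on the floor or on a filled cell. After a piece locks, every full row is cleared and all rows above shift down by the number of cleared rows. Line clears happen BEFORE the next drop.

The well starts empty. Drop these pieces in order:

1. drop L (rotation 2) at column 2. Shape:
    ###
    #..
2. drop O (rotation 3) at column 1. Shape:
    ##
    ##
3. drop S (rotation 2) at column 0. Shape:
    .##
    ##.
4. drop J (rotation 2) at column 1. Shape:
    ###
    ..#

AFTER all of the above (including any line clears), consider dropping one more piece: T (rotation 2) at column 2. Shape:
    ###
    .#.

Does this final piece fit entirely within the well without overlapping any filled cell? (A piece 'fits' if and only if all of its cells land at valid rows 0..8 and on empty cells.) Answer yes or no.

Drop 1: L rot2 at col 2 lands with bottom-row=0; cleared 0 line(s) (total 0); column heights now [0 0 2 2 2 0], max=2
Drop 2: O rot3 at col 1 lands with bottom-row=2; cleared 0 line(s) (total 0); column heights now [0 4 4 2 2 0], max=4
Drop 3: S rot2 at col 0 lands with bottom-row=4; cleared 0 line(s) (total 0); column heights now [5 6 6 2 2 0], max=6
Drop 4: J rot2 at col 1 lands with bottom-row=5; cleared 0 line(s) (total 0); column heights now [5 7 7 7 2 0], max=7
Test piece T rot2 at col 2 (width 3): heights before test = [5 7 7 7 2 0]; fits = True

Answer: yes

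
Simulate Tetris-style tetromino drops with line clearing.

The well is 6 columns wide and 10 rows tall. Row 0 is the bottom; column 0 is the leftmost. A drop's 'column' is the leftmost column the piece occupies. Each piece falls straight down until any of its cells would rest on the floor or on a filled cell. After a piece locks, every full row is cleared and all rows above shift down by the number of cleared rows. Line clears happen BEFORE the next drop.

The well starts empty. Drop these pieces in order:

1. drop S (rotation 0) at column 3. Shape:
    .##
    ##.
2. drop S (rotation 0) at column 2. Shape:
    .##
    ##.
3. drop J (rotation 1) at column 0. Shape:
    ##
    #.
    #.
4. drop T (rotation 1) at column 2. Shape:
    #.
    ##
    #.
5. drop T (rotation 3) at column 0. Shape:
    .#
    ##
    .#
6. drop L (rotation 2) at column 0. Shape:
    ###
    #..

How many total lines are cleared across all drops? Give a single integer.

Drop 1: S rot0 at col 3 lands with bottom-row=0; cleared 0 line(s) (total 0); column heights now [0 0 0 1 2 2], max=2
Drop 2: S rot0 at col 2 lands with bottom-row=1; cleared 0 line(s) (total 0); column heights now [0 0 2 3 3 2], max=3
Drop 3: J rot1 at col 0 lands with bottom-row=0; cleared 0 line(s) (total 0); column heights now [3 3 2 3 3 2], max=3
Drop 4: T rot1 at col 2 lands with bottom-row=2; cleared 0 line(s) (total 0); column heights now [3 3 5 4 3 2], max=5
Drop 5: T rot3 at col 0 lands with bottom-row=3; cleared 0 line(s) (total 0); column heights now [5 6 5 4 3 2], max=6
Drop 6: L rot2 at col 0 lands with bottom-row=5; cleared 0 line(s) (total 0); column heights now [7 7 7 4 3 2], max=7

Answer: 0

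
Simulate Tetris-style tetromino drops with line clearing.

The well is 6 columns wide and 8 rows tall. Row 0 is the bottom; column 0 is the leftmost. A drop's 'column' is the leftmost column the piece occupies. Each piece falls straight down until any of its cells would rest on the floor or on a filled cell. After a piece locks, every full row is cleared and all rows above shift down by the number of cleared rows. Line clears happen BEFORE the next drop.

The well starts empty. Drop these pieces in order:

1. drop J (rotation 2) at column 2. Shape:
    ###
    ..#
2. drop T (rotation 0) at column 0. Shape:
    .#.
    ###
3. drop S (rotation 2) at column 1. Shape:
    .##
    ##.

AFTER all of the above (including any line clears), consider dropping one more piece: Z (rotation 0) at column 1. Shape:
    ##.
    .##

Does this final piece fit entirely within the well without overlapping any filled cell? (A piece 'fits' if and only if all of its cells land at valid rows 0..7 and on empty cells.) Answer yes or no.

Answer: yes

Derivation:
Drop 1: J rot2 at col 2 lands with bottom-row=0; cleared 0 line(s) (total 0); column heights now [0 0 2 2 2 0], max=2
Drop 2: T rot0 at col 0 lands with bottom-row=2; cleared 0 line(s) (total 0); column heights now [3 4 3 2 2 0], max=4
Drop 3: S rot2 at col 1 lands with bottom-row=4; cleared 0 line(s) (total 0); column heights now [3 5 6 6 2 0], max=6
Test piece Z rot0 at col 1 (width 3): heights before test = [3 5 6 6 2 0]; fits = True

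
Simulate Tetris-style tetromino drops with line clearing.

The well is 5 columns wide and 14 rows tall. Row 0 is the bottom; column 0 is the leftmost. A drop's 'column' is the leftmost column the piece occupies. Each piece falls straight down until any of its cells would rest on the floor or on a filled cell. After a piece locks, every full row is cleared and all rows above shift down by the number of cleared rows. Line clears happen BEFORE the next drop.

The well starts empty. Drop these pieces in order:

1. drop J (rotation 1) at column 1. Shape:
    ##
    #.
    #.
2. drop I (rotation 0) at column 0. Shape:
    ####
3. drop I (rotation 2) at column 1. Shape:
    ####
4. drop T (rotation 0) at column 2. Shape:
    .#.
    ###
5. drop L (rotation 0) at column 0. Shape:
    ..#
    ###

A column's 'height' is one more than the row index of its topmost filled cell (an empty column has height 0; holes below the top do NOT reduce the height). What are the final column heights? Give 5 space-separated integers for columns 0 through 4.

Answer: 7 7 8 7 6

Derivation:
Drop 1: J rot1 at col 1 lands with bottom-row=0; cleared 0 line(s) (total 0); column heights now [0 3 3 0 0], max=3
Drop 2: I rot0 at col 0 lands with bottom-row=3; cleared 0 line(s) (total 0); column heights now [4 4 4 4 0], max=4
Drop 3: I rot2 at col 1 lands with bottom-row=4; cleared 0 line(s) (total 0); column heights now [4 5 5 5 5], max=5
Drop 4: T rot0 at col 2 lands with bottom-row=5; cleared 0 line(s) (total 0); column heights now [4 5 6 7 6], max=7
Drop 5: L rot0 at col 0 lands with bottom-row=6; cleared 0 line(s) (total 0); column heights now [7 7 8 7 6], max=8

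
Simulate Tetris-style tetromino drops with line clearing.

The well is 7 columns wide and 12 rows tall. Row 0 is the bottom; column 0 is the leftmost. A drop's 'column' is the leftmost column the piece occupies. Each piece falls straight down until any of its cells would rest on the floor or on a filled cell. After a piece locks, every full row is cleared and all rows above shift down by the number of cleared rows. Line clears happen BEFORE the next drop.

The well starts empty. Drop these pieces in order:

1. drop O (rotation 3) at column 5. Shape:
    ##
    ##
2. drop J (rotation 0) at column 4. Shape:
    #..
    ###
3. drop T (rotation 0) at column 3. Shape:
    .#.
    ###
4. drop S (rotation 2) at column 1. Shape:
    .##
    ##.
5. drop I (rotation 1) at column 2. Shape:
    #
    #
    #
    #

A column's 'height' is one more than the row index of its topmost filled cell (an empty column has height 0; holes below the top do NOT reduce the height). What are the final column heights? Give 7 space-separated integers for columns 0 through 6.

Drop 1: O rot3 at col 5 lands with bottom-row=0; cleared 0 line(s) (total 0); column heights now [0 0 0 0 0 2 2], max=2
Drop 2: J rot0 at col 4 lands with bottom-row=2; cleared 0 line(s) (total 0); column heights now [0 0 0 0 4 3 3], max=4
Drop 3: T rot0 at col 3 lands with bottom-row=4; cleared 0 line(s) (total 0); column heights now [0 0 0 5 6 5 3], max=6
Drop 4: S rot2 at col 1 lands with bottom-row=4; cleared 0 line(s) (total 0); column heights now [0 5 6 6 6 5 3], max=6
Drop 5: I rot1 at col 2 lands with bottom-row=6; cleared 0 line(s) (total 0); column heights now [0 5 10 6 6 5 3], max=10

Answer: 0 5 10 6 6 5 3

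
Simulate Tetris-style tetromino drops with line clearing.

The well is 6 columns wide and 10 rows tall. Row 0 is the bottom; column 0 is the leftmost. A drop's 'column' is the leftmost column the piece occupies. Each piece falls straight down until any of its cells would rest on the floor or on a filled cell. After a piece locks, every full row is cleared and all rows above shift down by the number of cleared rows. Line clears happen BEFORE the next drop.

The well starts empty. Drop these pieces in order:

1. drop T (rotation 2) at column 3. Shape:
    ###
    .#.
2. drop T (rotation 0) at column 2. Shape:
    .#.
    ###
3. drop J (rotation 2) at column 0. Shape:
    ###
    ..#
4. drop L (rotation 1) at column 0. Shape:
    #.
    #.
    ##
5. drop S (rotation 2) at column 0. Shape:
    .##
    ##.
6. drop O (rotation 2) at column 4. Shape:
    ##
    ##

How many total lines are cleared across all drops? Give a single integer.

Answer: 0

Derivation:
Drop 1: T rot2 at col 3 lands with bottom-row=0; cleared 0 line(s) (total 0); column heights now [0 0 0 2 2 2], max=2
Drop 2: T rot0 at col 2 lands with bottom-row=2; cleared 0 line(s) (total 0); column heights now [0 0 3 4 3 2], max=4
Drop 3: J rot2 at col 0 lands with bottom-row=3; cleared 0 line(s) (total 0); column heights now [5 5 5 4 3 2], max=5
Drop 4: L rot1 at col 0 lands with bottom-row=5; cleared 0 line(s) (total 0); column heights now [8 6 5 4 3 2], max=8
Drop 5: S rot2 at col 0 lands with bottom-row=8; cleared 0 line(s) (total 0); column heights now [9 10 10 4 3 2], max=10
Drop 6: O rot2 at col 4 lands with bottom-row=3; cleared 0 line(s) (total 0); column heights now [9 10 10 4 5 5], max=10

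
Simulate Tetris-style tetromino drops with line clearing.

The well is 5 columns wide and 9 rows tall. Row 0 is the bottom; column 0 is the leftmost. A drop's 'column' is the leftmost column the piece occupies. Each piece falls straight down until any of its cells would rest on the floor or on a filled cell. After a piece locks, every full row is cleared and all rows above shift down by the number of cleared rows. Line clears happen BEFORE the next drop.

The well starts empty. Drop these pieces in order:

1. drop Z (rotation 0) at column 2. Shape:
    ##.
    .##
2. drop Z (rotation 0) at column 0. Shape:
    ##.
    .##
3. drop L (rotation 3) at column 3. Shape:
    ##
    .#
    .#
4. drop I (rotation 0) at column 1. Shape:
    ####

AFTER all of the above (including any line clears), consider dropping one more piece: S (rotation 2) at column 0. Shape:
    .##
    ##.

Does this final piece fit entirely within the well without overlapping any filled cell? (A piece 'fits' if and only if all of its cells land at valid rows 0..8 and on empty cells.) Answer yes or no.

Answer: yes

Derivation:
Drop 1: Z rot0 at col 2 lands with bottom-row=0; cleared 0 line(s) (total 0); column heights now [0 0 2 2 1], max=2
Drop 2: Z rot0 at col 0 lands with bottom-row=2; cleared 0 line(s) (total 0); column heights now [4 4 3 2 1], max=4
Drop 3: L rot3 at col 3 lands with bottom-row=1; cleared 0 line(s) (total 0); column heights now [4 4 3 4 4], max=4
Drop 4: I rot0 at col 1 lands with bottom-row=4; cleared 0 line(s) (total 0); column heights now [4 5 5 5 5], max=5
Test piece S rot2 at col 0 (width 3): heights before test = [4 5 5 5 5]; fits = True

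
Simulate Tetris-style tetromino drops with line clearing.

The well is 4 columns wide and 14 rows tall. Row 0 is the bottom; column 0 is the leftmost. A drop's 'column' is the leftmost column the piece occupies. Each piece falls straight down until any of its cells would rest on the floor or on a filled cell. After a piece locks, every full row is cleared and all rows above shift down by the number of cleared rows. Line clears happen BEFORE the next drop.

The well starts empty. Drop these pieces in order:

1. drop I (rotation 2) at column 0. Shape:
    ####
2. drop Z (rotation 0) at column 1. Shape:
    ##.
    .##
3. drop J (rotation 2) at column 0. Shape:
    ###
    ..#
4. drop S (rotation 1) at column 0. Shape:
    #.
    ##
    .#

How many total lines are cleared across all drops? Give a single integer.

Drop 1: I rot2 at col 0 lands with bottom-row=0; cleared 1 line(s) (total 1); column heights now [0 0 0 0], max=0
Drop 2: Z rot0 at col 1 lands with bottom-row=0; cleared 0 line(s) (total 1); column heights now [0 2 2 1], max=2
Drop 3: J rot2 at col 0 lands with bottom-row=2; cleared 0 line(s) (total 1); column heights now [4 4 4 1], max=4
Drop 4: S rot1 at col 0 lands with bottom-row=4; cleared 0 line(s) (total 1); column heights now [7 6 4 1], max=7

Answer: 1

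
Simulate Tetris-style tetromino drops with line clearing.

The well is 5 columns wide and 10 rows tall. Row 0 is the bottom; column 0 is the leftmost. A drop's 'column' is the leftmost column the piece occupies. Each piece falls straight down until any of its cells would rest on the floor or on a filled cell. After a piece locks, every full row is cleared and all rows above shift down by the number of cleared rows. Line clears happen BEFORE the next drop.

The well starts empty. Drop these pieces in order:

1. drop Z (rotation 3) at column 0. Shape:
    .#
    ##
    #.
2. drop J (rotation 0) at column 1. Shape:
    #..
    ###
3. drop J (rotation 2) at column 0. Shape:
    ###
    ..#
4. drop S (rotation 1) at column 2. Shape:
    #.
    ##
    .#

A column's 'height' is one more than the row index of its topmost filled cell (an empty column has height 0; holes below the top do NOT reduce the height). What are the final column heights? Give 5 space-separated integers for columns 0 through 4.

Drop 1: Z rot3 at col 0 lands with bottom-row=0; cleared 0 line(s) (total 0); column heights now [2 3 0 0 0], max=3
Drop 2: J rot0 at col 1 lands with bottom-row=3; cleared 0 line(s) (total 0); column heights now [2 5 4 4 0], max=5
Drop 3: J rot2 at col 0 lands with bottom-row=4; cleared 0 line(s) (total 0); column heights now [6 6 6 4 0], max=6
Drop 4: S rot1 at col 2 lands with bottom-row=5; cleared 0 line(s) (total 0); column heights now [6 6 8 7 0], max=8

Answer: 6 6 8 7 0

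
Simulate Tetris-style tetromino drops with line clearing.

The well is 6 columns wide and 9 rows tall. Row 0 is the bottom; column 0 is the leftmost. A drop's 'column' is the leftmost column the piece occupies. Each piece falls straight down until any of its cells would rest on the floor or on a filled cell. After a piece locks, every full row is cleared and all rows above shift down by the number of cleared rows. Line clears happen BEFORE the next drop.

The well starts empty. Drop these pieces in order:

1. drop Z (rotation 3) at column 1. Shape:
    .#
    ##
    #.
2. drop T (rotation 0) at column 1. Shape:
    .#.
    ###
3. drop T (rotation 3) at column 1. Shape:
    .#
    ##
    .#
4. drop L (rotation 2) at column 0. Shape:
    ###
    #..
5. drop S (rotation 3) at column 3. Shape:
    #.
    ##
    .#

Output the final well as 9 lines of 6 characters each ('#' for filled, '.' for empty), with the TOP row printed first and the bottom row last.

Answer: ###...
#.#...
.##...
..##..
..###.
.####.
..#...
.##...
.#....

Derivation:
Drop 1: Z rot3 at col 1 lands with bottom-row=0; cleared 0 line(s) (total 0); column heights now [0 2 3 0 0 0], max=3
Drop 2: T rot0 at col 1 lands with bottom-row=3; cleared 0 line(s) (total 0); column heights now [0 4 5 4 0 0], max=5
Drop 3: T rot3 at col 1 lands with bottom-row=5; cleared 0 line(s) (total 0); column heights now [0 7 8 4 0 0], max=8
Drop 4: L rot2 at col 0 lands with bottom-row=7; cleared 0 line(s) (total 0); column heights now [9 9 9 4 0 0], max=9
Drop 5: S rot3 at col 3 lands with bottom-row=3; cleared 0 line(s) (total 0); column heights now [9 9 9 6 5 0], max=9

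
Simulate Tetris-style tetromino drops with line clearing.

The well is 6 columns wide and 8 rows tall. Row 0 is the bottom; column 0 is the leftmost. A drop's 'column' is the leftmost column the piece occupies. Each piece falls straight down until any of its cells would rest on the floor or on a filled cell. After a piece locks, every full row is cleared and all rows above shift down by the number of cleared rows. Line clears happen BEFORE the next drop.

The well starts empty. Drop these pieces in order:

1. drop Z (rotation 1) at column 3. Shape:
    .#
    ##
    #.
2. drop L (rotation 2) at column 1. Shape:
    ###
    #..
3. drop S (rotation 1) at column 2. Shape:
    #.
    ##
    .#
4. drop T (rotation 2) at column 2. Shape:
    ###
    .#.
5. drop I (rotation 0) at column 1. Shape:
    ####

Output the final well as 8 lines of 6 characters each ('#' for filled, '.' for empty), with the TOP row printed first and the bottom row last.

Drop 1: Z rot1 at col 3 lands with bottom-row=0; cleared 0 line(s) (total 0); column heights now [0 0 0 2 3 0], max=3
Drop 2: L rot2 at col 1 lands with bottom-row=1; cleared 0 line(s) (total 0); column heights now [0 3 3 3 3 0], max=3
Drop 3: S rot1 at col 2 lands with bottom-row=3; cleared 0 line(s) (total 0); column heights now [0 3 6 5 3 0], max=6
Drop 4: T rot2 at col 2 lands with bottom-row=5; cleared 0 line(s) (total 0); column heights now [0 3 7 7 7 0], max=7
Drop 5: I rot0 at col 1 lands with bottom-row=7; cleared 0 line(s) (total 0); column heights now [0 8 8 8 8 0], max=8

Answer: .####.
..###.
..##..
..##..
...#..
.####.
.#.##.
...#..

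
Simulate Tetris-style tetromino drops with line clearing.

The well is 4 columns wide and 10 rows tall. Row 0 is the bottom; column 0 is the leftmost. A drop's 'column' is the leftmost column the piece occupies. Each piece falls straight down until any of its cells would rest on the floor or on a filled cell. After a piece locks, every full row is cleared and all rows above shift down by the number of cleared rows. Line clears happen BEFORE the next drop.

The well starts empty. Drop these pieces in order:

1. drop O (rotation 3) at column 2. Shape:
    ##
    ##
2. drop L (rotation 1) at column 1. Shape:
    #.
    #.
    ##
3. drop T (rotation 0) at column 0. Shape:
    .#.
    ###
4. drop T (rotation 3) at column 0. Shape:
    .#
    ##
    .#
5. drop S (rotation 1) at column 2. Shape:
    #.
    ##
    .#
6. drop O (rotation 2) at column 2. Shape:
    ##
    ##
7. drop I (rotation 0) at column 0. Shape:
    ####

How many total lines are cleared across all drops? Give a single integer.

Drop 1: O rot3 at col 2 lands with bottom-row=0; cleared 0 line(s) (total 0); column heights now [0 0 2 2], max=2
Drop 2: L rot1 at col 1 lands with bottom-row=2; cleared 0 line(s) (total 0); column heights now [0 5 3 2], max=5
Drop 3: T rot0 at col 0 lands with bottom-row=5; cleared 0 line(s) (total 0); column heights now [6 7 6 2], max=7
Drop 4: T rot3 at col 0 lands with bottom-row=7; cleared 0 line(s) (total 0); column heights now [9 10 6 2], max=10
Drop 5: S rot1 at col 2 lands with bottom-row=5; cleared 1 line(s) (total 1); column heights now [8 9 7 6], max=9
Drop 6: O rot2 at col 2 lands with bottom-row=7; cleared 1 line(s) (total 2); column heights now [0 8 8 8], max=8
Drop 7: I rot0 at col 0 lands with bottom-row=8; cleared 1 line(s) (total 3); column heights now [0 8 8 8], max=8

Answer: 3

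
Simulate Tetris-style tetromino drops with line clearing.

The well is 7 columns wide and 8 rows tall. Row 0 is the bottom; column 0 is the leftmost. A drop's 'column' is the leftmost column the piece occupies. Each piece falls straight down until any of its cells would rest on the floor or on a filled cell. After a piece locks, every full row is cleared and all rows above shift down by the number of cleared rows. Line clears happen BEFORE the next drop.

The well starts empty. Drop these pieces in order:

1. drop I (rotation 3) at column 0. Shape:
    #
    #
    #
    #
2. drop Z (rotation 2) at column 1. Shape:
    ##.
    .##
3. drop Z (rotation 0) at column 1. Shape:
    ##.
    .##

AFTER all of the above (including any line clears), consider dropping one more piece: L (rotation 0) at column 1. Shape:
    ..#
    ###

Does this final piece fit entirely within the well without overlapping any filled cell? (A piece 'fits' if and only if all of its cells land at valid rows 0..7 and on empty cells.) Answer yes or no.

Answer: yes

Derivation:
Drop 1: I rot3 at col 0 lands with bottom-row=0; cleared 0 line(s) (total 0); column heights now [4 0 0 0 0 0 0], max=4
Drop 2: Z rot2 at col 1 lands with bottom-row=0; cleared 0 line(s) (total 0); column heights now [4 2 2 1 0 0 0], max=4
Drop 3: Z rot0 at col 1 lands with bottom-row=2; cleared 0 line(s) (total 0); column heights now [4 4 4 3 0 0 0], max=4
Test piece L rot0 at col 1 (width 3): heights before test = [4 4 4 3 0 0 0]; fits = True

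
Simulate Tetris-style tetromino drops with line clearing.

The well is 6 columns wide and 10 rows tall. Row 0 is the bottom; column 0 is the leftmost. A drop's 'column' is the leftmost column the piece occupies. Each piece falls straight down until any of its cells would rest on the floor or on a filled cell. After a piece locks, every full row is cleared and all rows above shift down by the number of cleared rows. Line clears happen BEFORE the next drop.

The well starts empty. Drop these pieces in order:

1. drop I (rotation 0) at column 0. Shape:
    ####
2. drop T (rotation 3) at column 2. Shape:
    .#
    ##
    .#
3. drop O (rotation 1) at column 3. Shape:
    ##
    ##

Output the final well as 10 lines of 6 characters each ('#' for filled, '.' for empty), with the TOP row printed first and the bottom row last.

Drop 1: I rot0 at col 0 lands with bottom-row=0; cleared 0 line(s) (total 0); column heights now [1 1 1 1 0 0], max=1
Drop 2: T rot3 at col 2 lands with bottom-row=1; cleared 0 line(s) (total 0); column heights now [1 1 3 4 0 0], max=4
Drop 3: O rot1 at col 3 lands with bottom-row=4; cleared 0 line(s) (total 0); column heights now [1 1 3 6 6 0], max=6

Answer: ......
......
......
......
...##.
...##.
...#..
..##..
...#..
####..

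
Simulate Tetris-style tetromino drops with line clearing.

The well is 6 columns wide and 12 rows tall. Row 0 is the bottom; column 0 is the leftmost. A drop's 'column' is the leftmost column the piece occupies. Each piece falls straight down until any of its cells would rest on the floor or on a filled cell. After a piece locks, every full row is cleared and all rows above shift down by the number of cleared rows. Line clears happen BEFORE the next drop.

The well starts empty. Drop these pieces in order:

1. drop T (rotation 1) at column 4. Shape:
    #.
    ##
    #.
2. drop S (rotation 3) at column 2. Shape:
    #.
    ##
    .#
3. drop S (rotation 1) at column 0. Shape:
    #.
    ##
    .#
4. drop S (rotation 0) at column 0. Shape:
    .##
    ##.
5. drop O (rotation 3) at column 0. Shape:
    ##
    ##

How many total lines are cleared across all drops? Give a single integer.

Answer: 1

Derivation:
Drop 1: T rot1 at col 4 lands with bottom-row=0; cleared 0 line(s) (total 0); column heights now [0 0 0 0 3 2], max=3
Drop 2: S rot3 at col 2 lands with bottom-row=0; cleared 0 line(s) (total 0); column heights now [0 0 3 2 3 2], max=3
Drop 3: S rot1 at col 0 lands with bottom-row=0; cleared 1 line(s) (total 1); column heights now [2 1 2 1 2 0], max=2
Drop 4: S rot0 at col 0 lands with bottom-row=2; cleared 0 line(s) (total 1); column heights now [3 4 4 1 2 0], max=4
Drop 5: O rot3 at col 0 lands with bottom-row=4; cleared 0 line(s) (total 1); column heights now [6 6 4 1 2 0], max=6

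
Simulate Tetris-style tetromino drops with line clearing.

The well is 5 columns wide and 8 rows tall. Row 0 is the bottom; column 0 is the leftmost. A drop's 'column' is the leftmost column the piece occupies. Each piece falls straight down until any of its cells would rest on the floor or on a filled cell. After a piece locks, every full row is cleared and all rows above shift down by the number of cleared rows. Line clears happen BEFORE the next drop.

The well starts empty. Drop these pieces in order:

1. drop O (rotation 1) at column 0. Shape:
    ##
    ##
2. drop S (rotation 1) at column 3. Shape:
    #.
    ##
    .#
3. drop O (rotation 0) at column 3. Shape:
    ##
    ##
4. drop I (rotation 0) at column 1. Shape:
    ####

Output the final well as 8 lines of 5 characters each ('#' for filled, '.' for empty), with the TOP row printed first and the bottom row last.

Answer: .....
.....
.####
...##
...##
...#.
##.##
##..#

Derivation:
Drop 1: O rot1 at col 0 lands with bottom-row=0; cleared 0 line(s) (total 0); column heights now [2 2 0 0 0], max=2
Drop 2: S rot1 at col 3 lands with bottom-row=0; cleared 0 line(s) (total 0); column heights now [2 2 0 3 2], max=3
Drop 3: O rot0 at col 3 lands with bottom-row=3; cleared 0 line(s) (total 0); column heights now [2 2 0 5 5], max=5
Drop 4: I rot0 at col 1 lands with bottom-row=5; cleared 0 line(s) (total 0); column heights now [2 6 6 6 6], max=6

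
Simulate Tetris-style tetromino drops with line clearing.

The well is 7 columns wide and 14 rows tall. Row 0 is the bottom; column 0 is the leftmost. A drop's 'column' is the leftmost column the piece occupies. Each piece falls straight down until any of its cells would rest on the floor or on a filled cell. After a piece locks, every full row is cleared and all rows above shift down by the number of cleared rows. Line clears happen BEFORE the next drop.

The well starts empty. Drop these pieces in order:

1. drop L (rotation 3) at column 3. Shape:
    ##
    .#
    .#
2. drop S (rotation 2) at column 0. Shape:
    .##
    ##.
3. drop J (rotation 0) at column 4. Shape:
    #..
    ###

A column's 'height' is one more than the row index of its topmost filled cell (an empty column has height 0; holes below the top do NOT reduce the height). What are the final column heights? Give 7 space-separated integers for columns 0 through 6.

Drop 1: L rot3 at col 3 lands with bottom-row=0; cleared 0 line(s) (total 0); column heights now [0 0 0 3 3 0 0], max=3
Drop 2: S rot2 at col 0 lands with bottom-row=0; cleared 0 line(s) (total 0); column heights now [1 2 2 3 3 0 0], max=3
Drop 3: J rot0 at col 4 lands with bottom-row=3; cleared 0 line(s) (total 0); column heights now [1 2 2 3 5 4 4], max=5

Answer: 1 2 2 3 5 4 4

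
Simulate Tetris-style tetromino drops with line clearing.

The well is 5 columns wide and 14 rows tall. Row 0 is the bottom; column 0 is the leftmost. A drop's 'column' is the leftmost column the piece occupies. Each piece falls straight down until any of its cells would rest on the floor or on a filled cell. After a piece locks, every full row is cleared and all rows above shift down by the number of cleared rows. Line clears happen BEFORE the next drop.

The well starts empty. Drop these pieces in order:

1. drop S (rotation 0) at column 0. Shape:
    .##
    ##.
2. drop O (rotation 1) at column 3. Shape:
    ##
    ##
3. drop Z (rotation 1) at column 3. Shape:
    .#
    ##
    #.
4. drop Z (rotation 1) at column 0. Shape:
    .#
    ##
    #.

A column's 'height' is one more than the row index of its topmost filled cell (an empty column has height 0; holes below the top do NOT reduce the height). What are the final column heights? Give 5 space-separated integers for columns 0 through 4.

Answer: 2 3 0 3 4

Derivation:
Drop 1: S rot0 at col 0 lands with bottom-row=0; cleared 0 line(s) (total 0); column heights now [1 2 2 0 0], max=2
Drop 2: O rot1 at col 3 lands with bottom-row=0; cleared 0 line(s) (total 0); column heights now [1 2 2 2 2], max=2
Drop 3: Z rot1 at col 3 lands with bottom-row=2; cleared 0 line(s) (total 0); column heights now [1 2 2 4 5], max=5
Drop 4: Z rot1 at col 0 lands with bottom-row=1; cleared 1 line(s) (total 1); column heights now [2 3 0 3 4], max=4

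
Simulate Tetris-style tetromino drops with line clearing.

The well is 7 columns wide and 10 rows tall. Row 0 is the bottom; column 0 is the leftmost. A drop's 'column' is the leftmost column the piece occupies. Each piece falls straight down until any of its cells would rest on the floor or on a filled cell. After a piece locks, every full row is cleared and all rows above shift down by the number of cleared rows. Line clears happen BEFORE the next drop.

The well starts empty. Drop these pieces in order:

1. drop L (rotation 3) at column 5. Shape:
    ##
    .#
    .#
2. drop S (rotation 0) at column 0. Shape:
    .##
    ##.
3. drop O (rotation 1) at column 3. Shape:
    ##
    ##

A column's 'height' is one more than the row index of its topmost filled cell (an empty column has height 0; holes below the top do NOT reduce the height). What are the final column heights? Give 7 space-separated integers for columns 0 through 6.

Drop 1: L rot3 at col 5 lands with bottom-row=0; cleared 0 line(s) (total 0); column heights now [0 0 0 0 0 3 3], max=3
Drop 2: S rot0 at col 0 lands with bottom-row=0; cleared 0 line(s) (total 0); column heights now [1 2 2 0 0 3 3], max=3
Drop 3: O rot1 at col 3 lands with bottom-row=0; cleared 0 line(s) (total 0); column heights now [1 2 2 2 2 3 3], max=3

Answer: 1 2 2 2 2 3 3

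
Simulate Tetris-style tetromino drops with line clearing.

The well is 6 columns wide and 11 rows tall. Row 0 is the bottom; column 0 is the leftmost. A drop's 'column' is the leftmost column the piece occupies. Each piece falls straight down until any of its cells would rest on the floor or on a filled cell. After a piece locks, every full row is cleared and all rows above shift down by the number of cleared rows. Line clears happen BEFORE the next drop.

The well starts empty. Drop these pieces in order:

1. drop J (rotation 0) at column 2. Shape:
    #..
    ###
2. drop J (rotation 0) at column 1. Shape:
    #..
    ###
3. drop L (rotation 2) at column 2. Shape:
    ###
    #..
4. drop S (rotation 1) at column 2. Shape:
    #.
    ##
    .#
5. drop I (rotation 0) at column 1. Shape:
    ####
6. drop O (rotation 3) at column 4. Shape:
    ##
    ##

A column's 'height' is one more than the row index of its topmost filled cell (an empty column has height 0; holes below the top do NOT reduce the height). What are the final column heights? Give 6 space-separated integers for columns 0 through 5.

Drop 1: J rot0 at col 2 lands with bottom-row=0; cleared 0 line(s) (total 0); column heights now [0 0 2 1 1 0], max=2
Drop 2: J rot0 at col 1 lands with bottom-row=2; cleared 0 line(s) (total 0); column heights now [0 4 3 3 1 0], max=4
Drop 3: L rot2 at col 2 lands with bottom-row=3; cleared 0 line(s) (total 0); column heights now [0 4 5 5 5 0], max=5
Drop 4: S rot1 at col 2 lands with bottom-row=5; cleared 0 line(s) (total 0); column heights now [0 4 8 7 5 0], max=8
Drop 5: I rot0 at col 1 lands with bottom-row=8; cleared 0 line(s) (total 0); column heights now [0 9 9 9 9 0], max=9
Drop 6: O rot3 at col 4 lands with bottom-row=9; cleared 0 line(s) (total 0); column heights now [0 9 9 9 11 11], max=11

Answer: 0 9 9 9 11 11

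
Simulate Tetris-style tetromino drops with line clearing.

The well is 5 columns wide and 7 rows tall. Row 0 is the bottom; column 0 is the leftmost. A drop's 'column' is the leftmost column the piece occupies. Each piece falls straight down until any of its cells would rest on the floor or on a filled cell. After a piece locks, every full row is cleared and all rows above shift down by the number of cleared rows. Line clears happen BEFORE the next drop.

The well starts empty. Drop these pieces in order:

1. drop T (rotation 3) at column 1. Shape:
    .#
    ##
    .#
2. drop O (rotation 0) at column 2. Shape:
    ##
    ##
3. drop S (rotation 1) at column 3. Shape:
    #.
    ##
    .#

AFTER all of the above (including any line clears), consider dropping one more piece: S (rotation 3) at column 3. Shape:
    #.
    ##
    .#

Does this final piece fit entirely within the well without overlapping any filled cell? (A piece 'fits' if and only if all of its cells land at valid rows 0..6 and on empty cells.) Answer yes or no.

Answer: no

Derivation:
Drop 1: T rot3 at col 1 lands with bottom-row=0; cleared 0 line(s) (total 0); column heights now [0 2 3 0 0], max=3
Drop 2: O rot0 at col 2 lands with bottom-row=3; cleared 0 line(s) (total 0); column heights now [0 2 5 5 0], max=5
Drop 3: S rot1 at col 3 lands with bottom-row=4; cleared 0 line(s) (total 0); column heights now [0 2 5 7 6], max=7
Test piece S rot3 at col 3 (width 2): heights before test = [0 2 5 7 6]; fits = False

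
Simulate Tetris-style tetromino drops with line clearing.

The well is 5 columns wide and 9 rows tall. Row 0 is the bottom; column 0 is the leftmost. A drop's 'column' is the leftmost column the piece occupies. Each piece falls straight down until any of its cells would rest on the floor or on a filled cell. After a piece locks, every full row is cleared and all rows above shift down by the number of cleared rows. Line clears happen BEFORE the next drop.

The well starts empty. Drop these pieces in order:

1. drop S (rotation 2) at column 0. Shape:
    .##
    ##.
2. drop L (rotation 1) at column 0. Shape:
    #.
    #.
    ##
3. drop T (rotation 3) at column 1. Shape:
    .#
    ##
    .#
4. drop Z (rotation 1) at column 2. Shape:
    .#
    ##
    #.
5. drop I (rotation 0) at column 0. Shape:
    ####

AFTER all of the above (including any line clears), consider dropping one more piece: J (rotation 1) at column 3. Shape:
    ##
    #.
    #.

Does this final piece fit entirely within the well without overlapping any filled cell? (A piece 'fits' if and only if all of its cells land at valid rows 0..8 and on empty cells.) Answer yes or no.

Drop 1: S rot2 at col 0 lands with bottom-row=0; cleared 0 line(s) (total 0); column heights now [1 2 2 0 0], max=2
Drop 2: L rot1 at col 0 lands with bottom-row=2; cleared 0 line(s) (total 0); column heights now [5 3 2 0 0], max=5
Drop 3: T rot3 at col 1 lands with bottom-row=2; cleared 0 line(s) (total 0); column heights now [5 4 5 0 0], max=5
Drop 4: Z rot1 at col 2 lands with bottom-row=5; cleared 0 line(s) (total 0); column heights now [5 4 7 8 0], max=8
Drop 5: I rot0 at col 0 lands with bottom-row=8; cleared 0 line(s) (total 0); column heights now [9 9 9 9 0], max=9
Test piece J rot1 at col 3 (width 2): heights before test = [9 9 9 9 0]; fits = False

Answer: no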